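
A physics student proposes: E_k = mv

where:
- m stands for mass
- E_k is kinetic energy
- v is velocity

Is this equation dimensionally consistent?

No

m (mass) has dimensions [M].
E_k (kinetic energy) has dimensions [L^2 M T^-2].
v (velocity) has dimensions [L T^-1].

Left side: [L^2 M T^-2]
Right side: [L M T^-1]

The two sides have different dimensions, so the equation is NOT dimensionally consistent.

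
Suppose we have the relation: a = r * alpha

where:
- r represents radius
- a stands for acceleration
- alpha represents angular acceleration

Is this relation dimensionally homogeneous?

Yes

r (radius) has dimensions [L].
a (acceleration) has dimensions [L T^-2].
alpha (angular acceleration) has dimensions [T^-2].

Left side: [L T^-2]
Right side: [L T^-2]

Both sides have the same dimensions, so the equation is dimensionally consistent.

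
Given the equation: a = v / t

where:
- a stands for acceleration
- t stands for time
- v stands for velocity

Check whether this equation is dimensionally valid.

Yes

a (acceleration) has dimensions [L T^-2].
t (time) has dimensions [T].
v (velocity) has dimensions [L T^-1].

Left side: [L T^-2]
Right side: [L T^-2]

Both sides have the same dimensions, so the equation is dimensionally consistent.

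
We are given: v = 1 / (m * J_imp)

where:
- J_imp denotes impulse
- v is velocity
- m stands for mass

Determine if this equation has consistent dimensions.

No

J_imp (impulse) has dimensions [L M T^-1].
v (velocity) has dimensions [L T^-1].
m (mass) has dimensions [M].

Left side: [L T^-1]
Right side: [L^-1 M^-2 T]

The two sides have different dimensions, so the equation is NOT dimensionally consistent.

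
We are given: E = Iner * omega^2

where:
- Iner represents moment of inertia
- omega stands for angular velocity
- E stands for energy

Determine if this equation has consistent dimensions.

Yes

Iner (moment of inertia) has dimensions [L^2 M].
omega (angular velocity) has dimensions [T^-1].
E (energy) has dimensions [L^2 M T^-2].

Left side: [L^2 M T^-2]
Right side: [L^2 M T^-2]

Both sides have the same dimensions, so the equation is dimensionally consistent.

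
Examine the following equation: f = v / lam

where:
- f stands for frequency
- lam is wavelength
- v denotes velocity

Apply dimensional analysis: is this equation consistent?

Yes

f (frequency) has dimensions [T^-1].
lam (wavelength) has dimensions [L].
v (velocity) has dimensions [L T^-1].

Left side: [T^-1]
Right side: [T^-1]

Both sides have the same dimensions, so the equation is dimensionally consistent.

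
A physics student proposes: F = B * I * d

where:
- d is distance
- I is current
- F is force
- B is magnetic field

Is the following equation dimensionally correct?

Yes

d (distance) has dimensions [L].
I (current) has dimensions [I].
F (force) has dimensions [L M T^-2].
B (magnetic field) has dimensions [I^-1 M T^-2].

Left side: [L M T^-2]
Right side: [L M T^-2]

Both sides have the same dimensions, so the equation is dimensionally consistent.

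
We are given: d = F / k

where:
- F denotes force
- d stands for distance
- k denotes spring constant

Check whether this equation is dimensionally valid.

Yes

F (force) has dimensions [L M T^-2].
d (distance) has dimensions [L].
k (spring constant) has dimensions [M T^-2].

Left side: [L]
Right side: [L]

Both sides have the same dimensions, so the equation is dimensionally consistent.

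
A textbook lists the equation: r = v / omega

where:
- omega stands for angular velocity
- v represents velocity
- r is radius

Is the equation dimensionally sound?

Yes

omega (angular velocity) has dimensions [T^-1].
v (velocity) has dimensions [L T^-1].
r (radius) has dimensions [L].

Left side: [L]
Right side: [L]

Both sides have the same dimensions, so the equation is dimensionally consistent.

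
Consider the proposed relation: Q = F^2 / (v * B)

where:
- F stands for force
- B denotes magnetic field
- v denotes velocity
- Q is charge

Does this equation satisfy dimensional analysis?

No

F (force) has dimensions [L M T^-2].
B (magnetic field) has dimensions [I^-1 M T^-2].
v (velocity) has dimensions [L T^-1].
Q (charge) has dimensions [I T].

Left side: [I T]
Right side: [I L M T^-1]

The two sides have different dimensions, so the equation is NOT dimensionally consistent.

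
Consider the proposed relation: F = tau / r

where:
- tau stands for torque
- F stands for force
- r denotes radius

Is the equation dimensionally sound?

Yes

tau (torque) has dimensions [L^2 M T^-2].
F (force) has dimensions [L M T^-2].
r (radius) has dimensions [L].

Left side: [L M T^-2]
Right side: [L M T^-2]

Both sides have the same dimensions, so the equation is dimensionally consistent.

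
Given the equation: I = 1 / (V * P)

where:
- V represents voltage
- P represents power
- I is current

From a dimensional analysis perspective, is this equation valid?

No

V (voltage) has dimensions [I^-1 L^2 M T^-3].
P (power) has dimensions [L^2 M T^-3].
I (current) has dimensions [I].

Left side: [I]
Right side: [I L^-4 M^-2 T^6]

The two sides have different dimensions, so the equation is NOT dimensionally consistent.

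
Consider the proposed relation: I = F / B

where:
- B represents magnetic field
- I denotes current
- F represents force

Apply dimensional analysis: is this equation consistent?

No

B (magnetic field) has dimensions [I^-1 M T^-2].
I (current) has dimensions [I].
F (force) has dimensions [L M T^-2].

Left side: [I]
Right side: [I L]

The two sides have different dimensions, so the equation is NOT dimensionally consistent.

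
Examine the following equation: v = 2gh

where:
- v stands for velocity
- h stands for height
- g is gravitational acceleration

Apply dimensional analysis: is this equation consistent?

No

v (velocity) has dimensions [L T^-1].
h (height) has dimensions [L].
g (gravitational acceleration) has dimensions [L T^-2].

Left side: [L T^-1]
Right side: [L^2 T^-2]

The two sides have different dimensions, so the equation is NOT dimensionally consistent.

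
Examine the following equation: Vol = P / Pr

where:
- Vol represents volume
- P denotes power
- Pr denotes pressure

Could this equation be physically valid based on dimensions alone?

No

Vol (volume) has dimensions [L^3].
P (power) has dimensions [L^2 M T^-3].
Pr (pressure) has dimensions [L^-1 M T^-2].

Left side: [L^3]
Right side: [L^3 T^-1]

The two sides have different dimensions, so the equation is NOT dimensionally consistent.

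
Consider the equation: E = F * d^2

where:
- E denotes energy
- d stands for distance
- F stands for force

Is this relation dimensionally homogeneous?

No

E (energy) has dimensions [L^2 M T^-2].
d (distance) has dimensions [L].
F (force) has dimensions [L M T^-2].

Left side: [L^2 M T^-2]
Right side: [L^3 M T^-2]

The two sides have different dimensions, so the equation is NOT dimensionally consistent.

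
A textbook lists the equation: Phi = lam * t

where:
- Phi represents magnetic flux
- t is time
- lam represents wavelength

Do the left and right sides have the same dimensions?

No

Phi (magnetic flux) has dimensions [I^-1 L^2 M T^-2].
t (time) has dimensions [T].
lam (wavelength) has dimensions [L].

Left side: [I^-1 L^2 M T^-2]
Right side: [L T]

The two sides have different dimensions, so the equation is NOT dimensionally consistent.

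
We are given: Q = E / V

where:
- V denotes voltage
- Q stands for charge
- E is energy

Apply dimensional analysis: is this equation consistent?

Yes

V (voltage) has dimensions [I^-1 L^2 M T^-3].
Q (charge) has dimensions [I T].
E (energy) has dimensions [L^2 M T^-2].

Left side: [I T]
Right side: [I T]

Both sides have the same dimensions, so the equation is dimensionally consistent.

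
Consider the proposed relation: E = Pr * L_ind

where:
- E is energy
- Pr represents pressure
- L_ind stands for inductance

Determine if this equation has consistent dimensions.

No

E (energy) has dimensions [L^2 M T^-2].
Pr (pressure) has dimensions [L^-1 M T^-2].
L_ind (inductance) has dimensions [I^-2 L^2 M T^-2].

Left side: [L^2 M T^-2]
Right side: [I^-2 L M^2 T^-4]

The two sides have different dimensions, so the equation is NOT dimensionally consistent.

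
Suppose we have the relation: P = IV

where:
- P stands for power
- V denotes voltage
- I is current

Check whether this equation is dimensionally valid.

Yes

P (power) has dimensions [L^2 M T^-3].
V (voltage) has dimensions [I^-1 L^2 M T^-3].
I (current) has dimensions [I].

Left side: [L^2 M T^-3]
Right side: [L^2 M T^-3]

Both sides have the same dimensions, so the equation is dimensionally consistent.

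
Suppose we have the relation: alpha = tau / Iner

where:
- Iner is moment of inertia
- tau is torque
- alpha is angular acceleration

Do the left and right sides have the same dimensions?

Yes

Iner (moment of inertia) has dimensions [L^2 M].
tau (torque) has dimensions [L^2 M T^-2].
alpha (angular acceleration) has dimensions [T^-2].

Left side: [T^-2]
Right side: [T^-2]

Both sides have the same dimensions, so the equation is dimensionally consistent.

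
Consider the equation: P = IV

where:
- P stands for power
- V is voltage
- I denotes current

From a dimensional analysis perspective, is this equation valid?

Yes

P (power) has dimensions [L^2 M T^-3].
V (voltage) has dimensions [I^-1 L^2 M T^-3].
I (current) has dimensions [I].

Left side: [L^2 M T^-3]
Right side: [L^2 M T^-3]

Both sides have the same dimensions, so the equation is dimensionally consistent.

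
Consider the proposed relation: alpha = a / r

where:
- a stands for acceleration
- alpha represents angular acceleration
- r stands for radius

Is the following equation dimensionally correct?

Yes

a (acceleration) has dimensions [L T^-2].
alpha (angular acceleration) has dimensions [T^-2].
r (radius) has dimensions [L].

Left side: [T^-2]
Right side: [T^-2]

Both sides have the same dimensions, so the equation is dimensionally consistent.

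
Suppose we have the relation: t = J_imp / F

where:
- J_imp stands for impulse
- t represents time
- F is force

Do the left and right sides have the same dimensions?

Yes

J_imp (impulse) has dimensions [L M T^-1].
t (time) has dimensions [T].
F (force) has dimensions [L M T^-2].

Left side: [T]
Right side: [T]

Both sides have the same dimensions, so the equation is dimensionally consistent.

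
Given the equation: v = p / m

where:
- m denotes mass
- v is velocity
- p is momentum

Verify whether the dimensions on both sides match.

Yes

m (mass) has dimensions [M].
v (velocity) has dimensions [L T^-1].
p (momentum) has dimensions [L M T^-1].

Left side: [L T^-1]
Right side: [L T^-1]

Both sides have the same dimensions, so the equation is dimensionally consistent.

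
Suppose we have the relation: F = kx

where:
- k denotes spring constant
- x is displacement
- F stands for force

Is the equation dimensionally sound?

Yes

k (spring constant) has dimensions [M T^-2].
x (displacement) has dimensions [L].
F (force) has dimensions [L M T^-2].

Left side: [L M T^-2]
Right side: [L M T^-2]

Both sides have the same dimensions, so the equation is dimensionally consistent.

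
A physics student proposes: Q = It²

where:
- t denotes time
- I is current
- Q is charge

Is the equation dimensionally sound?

No

t (time) has dimensions [T].
I (current) has dimensions [I].
Q (charge) has dimensions [I T].

Left side: [I T]
Right side: [I T^2]

The two sides have different dimensions, so the equation is NOT dimensionally consistent.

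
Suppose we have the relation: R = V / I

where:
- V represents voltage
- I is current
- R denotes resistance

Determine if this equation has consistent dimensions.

Yes

V (voltage) has dimensions [I^-1 L^2 M T^-3].
I (current) has dimensions [I].
R (resistance) has dimensions [I^-2 L^2 M T^-3].

Left side: [I^-2 L^2 M T^-3]
Right side: [I^-2 L^2 M T^-3]

Both sides have the same dimensions, so the equation is dimensionally consistent.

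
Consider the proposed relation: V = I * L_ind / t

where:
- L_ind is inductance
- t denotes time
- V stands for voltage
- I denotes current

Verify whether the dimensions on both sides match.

Yes

L_ind (inductance) has dimensions [I^-2 L^2 M T^-2].
t (time) has dimensions [T].
V (voltage) has dimensions [I^-1 L^2 M T^-3].
I (current) has dimensions [I].

Left side: [I^-1 L^2 M T^-3]
Right side: [I^-1 L^2 M T^-3]

Both sides have the same dimensions, so the equation is dimensionally consistent.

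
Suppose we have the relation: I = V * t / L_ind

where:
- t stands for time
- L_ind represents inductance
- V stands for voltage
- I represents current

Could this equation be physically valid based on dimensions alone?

Yes

t (time) has dimensions [T].
L_ind (inductance) has dimensions [I^-2 L^2 M T^-2].
V (voltage) has dimensions [I^-1 L^2 M T^-3].
I (current) has dimensions [I].

Left side: [I]
Right side: [I]

Both sides have the same dimensions, so the equation is dimensionally consistent.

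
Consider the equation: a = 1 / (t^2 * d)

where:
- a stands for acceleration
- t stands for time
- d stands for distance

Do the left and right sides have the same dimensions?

No

a (acceleration) has dimensions [L T^-2].
t (time) has dimensions [T].
d (distance) has dimensions [L].

Left side: [L T^-2]
Right side: [L^-1 T^-2]

The two sides have different dimensions, so the equation is NOT dimensionally consistent.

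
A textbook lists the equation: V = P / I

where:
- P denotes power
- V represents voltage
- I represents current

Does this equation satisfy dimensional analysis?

Yes

P (power) has dimensions [L^2 M T^-3].
V (voltage) has dimensions [I^-1 L^2 M T^-3].
I (current) has dimensions [I].

Left side: [I^-1 L^2 M T^-3]
Right side: [I^-1 L^2 M T^-3]

Both sides have the same dimensions, so the equation is dimensionally consistent.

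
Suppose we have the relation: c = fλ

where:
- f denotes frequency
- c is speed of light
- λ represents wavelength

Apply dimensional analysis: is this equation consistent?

Yes

f (frequency) has dimensions [T^-1].
c (speed of light) has dimensions [L T^-1].
λ (wavelength) has dimensions [L].

Left side: [L T^-1]
Right side: [L T^-1]

Both sides have the same dimensions, so the equation is dimensionally consistent.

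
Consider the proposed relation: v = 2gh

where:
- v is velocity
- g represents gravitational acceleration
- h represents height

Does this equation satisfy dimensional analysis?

No

v (velocity) has dimensions [L T^-1].
g (gravitational acceleration) has dimensions [L T^-2].
h (height) has dimensions [L].

Left side: [L T^-1]
Right side: [L^2 T^-2]

The two sides have different dimensions, so the equation is NOT dimensionally consistent.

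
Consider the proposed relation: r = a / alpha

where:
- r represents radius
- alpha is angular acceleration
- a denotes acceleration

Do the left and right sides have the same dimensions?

Yes

r (radius) has dimensions [L].
alpha (angular acceleration) has dimensions [T^-2].
a (acceleration) has dimensions [L T^-2].

Left side: [L]
Right side: [L]

Both sides have the same dimensions, so the equation is dimensionally consistent.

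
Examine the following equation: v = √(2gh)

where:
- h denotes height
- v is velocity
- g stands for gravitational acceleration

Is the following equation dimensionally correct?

Yes

h (height) has dimensions [L].
v (velocity) has dimensions [L T^-1].
g (gravitational acceleration) has dimensions [L T^-2].

Left side: [L T^-1]
Right side: [L T^-1]

Both sides have the same dimensions, so the equation is dimensionally consistent.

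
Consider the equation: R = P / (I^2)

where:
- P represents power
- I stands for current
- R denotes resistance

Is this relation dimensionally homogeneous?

Yes

P (power) has dimensions [L^2 M T^-3].
I (current) has dimensions [I].
R (resistance) has dimensions [I^-2 L^2 M T^-3].

Left side: [I^-2 L^2 M T^-3]
Right side: [I^-2 L^2 M T^-3]

Both sides have the same dimensions, so the equation is dimensionally consistent.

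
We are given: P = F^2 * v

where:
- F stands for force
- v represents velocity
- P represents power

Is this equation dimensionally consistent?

No

F (force) has dimensions [L M T^-2].
v (velocity) has dimensions [L T^-1].
P (power) has dimensions [L^2 M T^-3].

Left side: [L^2 M T^-3]
Right side: [L^3 M^2 T^-5]

The two sides have different dimensions, so the equation is NOT dimensionally consistent.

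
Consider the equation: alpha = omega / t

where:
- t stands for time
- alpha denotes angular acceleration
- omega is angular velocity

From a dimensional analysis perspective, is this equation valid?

Yes

t (time) has dimensions [T].
alpha (angular acceleration) has dimensions [T^-2].
omega (angular velocity) has dimensions [T^-1].

Left side: [T^-2]
Right side: [T^-2]

Both sides have the same dimensions, so the equation is dimensionally consistent.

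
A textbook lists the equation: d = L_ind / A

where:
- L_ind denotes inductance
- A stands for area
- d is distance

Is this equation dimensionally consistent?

No

L_ind (inductance) has dimensions [I^-2 L^2 M T^-2].
A (area) has dimensions [L^2].
d (distance) has dimensions [L].

Left side: [L]
Right side: [I^-2 M T^-2]

The two sides have different dimensions, so the equation is NOT dimensionally consistent.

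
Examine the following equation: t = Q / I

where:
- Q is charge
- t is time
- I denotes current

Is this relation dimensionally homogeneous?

Yes

Q (charge) has dimensions [I T].
t (time) has dimensions [T].
I (current) has dimensions [I].

Left side: [T]
Right side: [T]

Both sides have the same dimensions, so the equation is dimensionally consistent.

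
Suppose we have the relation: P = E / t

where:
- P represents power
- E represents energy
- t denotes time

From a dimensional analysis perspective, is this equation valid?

Yes

P (power) has dimensions [L^2 M T^-3].
E (energy) has dimensions [L^2 M T^-2].
t (time) has dimensions [T].

Left side: [L^2 M T^-3]
Right side: [L^2 M T^-3]

Both sides have the same dimensions, so the equation is dimensionally consistent.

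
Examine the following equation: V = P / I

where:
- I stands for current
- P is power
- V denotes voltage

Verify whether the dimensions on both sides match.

Yes

I (current) has dimensions [I].
P (power) has dimensions [L^2 M T^-3].
V (voltage) has dimensions [I^-1 L^2 M T^-3].

Left side: [I^-1 L^2 M T^-3]
Right side: [I^-1 L^2 M T^-3]

Both sides have the same dimensions, so the equation is dimensionally consistent.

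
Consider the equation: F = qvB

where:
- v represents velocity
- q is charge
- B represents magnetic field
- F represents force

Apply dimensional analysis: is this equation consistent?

Yes

v (velocity) has dimensions [L T^-1].
q (charge) has dimensions [I T].
B (magnetic field) has dimensions [I^-1 M T^-2].
F (force) has dimensions [L M T^-2].

Left side: [L M T^-2]
Right side: [L M T^-2]

Both sides have the same dimensions, so the equation is dimensionally consistent.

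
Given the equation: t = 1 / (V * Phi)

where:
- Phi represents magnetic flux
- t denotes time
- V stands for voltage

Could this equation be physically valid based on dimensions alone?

No

Phi (magnetic flux) has dimensions [I^-1 L^2 M T^-2].
t (time) has dimensions [T].
V (voltage) has dimensions [I^-1 L^2 M T^-3].

Left side: [T]
Right side: [I^2 L^-4 M^-2 T^5]

The two sides have different dimensions, so the equation is NOT dimensionally consistent.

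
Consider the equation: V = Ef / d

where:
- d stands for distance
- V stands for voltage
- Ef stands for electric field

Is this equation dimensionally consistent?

No

d (distance) has dimensions [L].
V (voltage) has dimensions [I^-1 L^2 M T^-3].
Ef (electric field) has dimensions [I^-1 L M T^-3].

Left side: [I^-1 L^2 M T^-3]
Right side: [I^-1 M T^-3]

The two sides have different dimensions, so the equation is NOT dimensionally consistent.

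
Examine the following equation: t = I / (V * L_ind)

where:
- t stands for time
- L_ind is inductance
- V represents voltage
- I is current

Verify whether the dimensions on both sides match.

No

t (time) has dimensions [T].
L_ind (inductance) has dimensions [I^-2 L^2 M T^-2].
V (voltage) has dimensions [I^-1 L^2 M T^-3].
I (current) has dimensions [I].

Left side: [T]
Right side: [I^4 L^-4 M^-2 T^5]

The two sides have different dimensions, so the equation is NOT dimensionally consistent.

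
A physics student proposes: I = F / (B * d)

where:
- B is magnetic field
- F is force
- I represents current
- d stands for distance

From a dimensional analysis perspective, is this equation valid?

Yes

B (magnetic field) has dimensions [I^-1 M T^-2].
F (force) has dimensions [L M T^-2].
I (current) has dimensions [I].
d (distance) has dimensions [L].

Left side: [I]
Right side: [I]

Both sides have the same dimensions, so the equation is dimensionally consistent.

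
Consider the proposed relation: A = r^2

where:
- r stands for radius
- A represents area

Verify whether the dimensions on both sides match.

Yes

r (radius) has dimensions [L].
A (area) has dimensions [L^2].

Left side: [L^2]
Right side: [L^2]

Both sides have the same dimensions, so the equation is dimensionally consistent.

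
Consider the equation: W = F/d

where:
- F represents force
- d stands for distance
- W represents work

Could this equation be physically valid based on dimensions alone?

No

F (force) has dimensions [L M T^-2].
d (distance) has dimensions [L].
W (work) has dimensions [L^2 M T^-2].

Left side: [L^2 M T^-2]
Right side: [M T^-2]

The two sides have different dimensions, so the equation is NOT dimensionally consistent.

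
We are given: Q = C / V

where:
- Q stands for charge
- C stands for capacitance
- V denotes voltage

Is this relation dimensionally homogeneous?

No

Q (charge) has dimensions [I T].
C (capacitance) has dimensions [I^2 L^-2 M^-1 T^4].
V (voltage) has dimensions [I^-1 L^2 M T^-3].

Left side: [I T]
Right side: [I^3 L^-4 M^-2 T^7]

The two sides have different dimensions, so the equation is NOT dimensionally consistent.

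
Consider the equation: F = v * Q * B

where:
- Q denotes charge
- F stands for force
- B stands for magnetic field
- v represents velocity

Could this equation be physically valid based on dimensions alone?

Yes

Q (charge) has dimensions [I T].
F (force) has dimensions [L M T^-2].
B (magnetic field) has dimensions [I^-1 M T^-2].
v (velocity) has dimensions [L T^-1].

Left side: [L M T^-2]
Right side: [L M T^-2]

Both sides have the same dimensions, so the equation is dimensionally consistent.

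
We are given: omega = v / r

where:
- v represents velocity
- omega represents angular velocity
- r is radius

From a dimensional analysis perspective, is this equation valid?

Yes

v (velocity) has dimensions [L T^-1].
omega (angular velocity) has dimensions [T^-1].
r (radius) has dimensions [L].

Left side: [T^-1]
Right side: [T^-1]

Both sides have the same dimensions, so the equation is dimensionally consistent.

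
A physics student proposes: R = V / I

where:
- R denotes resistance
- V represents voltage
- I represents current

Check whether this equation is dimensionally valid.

Yes

R (resistance) has dimensions [I^-2 L^2 M T^-3].
V (voltage) has dimensions [I^-1 L^2 M T^-3].
I (current) has dimensions [I].

Left side: [I^-2 L^2 M T^-3]
Right side: [I^-2 L^2 M T^-3]

Both sides have the same dimensions, so the equation is dimensionally consistent.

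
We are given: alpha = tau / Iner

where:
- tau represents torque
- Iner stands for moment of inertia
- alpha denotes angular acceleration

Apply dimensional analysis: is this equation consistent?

Yes

tau (torque) has dimensions [L^2 M T^-2].
Iner (moment of inertia) has dimensions [L^2 M].
alpha (angular acceleration) has dimensions [T^-2].

Left side: [T^-2]
Right side: [T^-2]

Both sides have the same dimensions, so the equation is dimensionally consistent.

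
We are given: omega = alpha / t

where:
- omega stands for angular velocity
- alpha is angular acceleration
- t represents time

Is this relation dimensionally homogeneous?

No

omega (angular velocity) has dimensions [T^-1].
alpha (angular acceleration) has dimensions [T^-2].
t (time) has dimensions [T].

Left side: [T^-1]
Right side: [T^-3]

The two sides have different dimensions, so the equation is NOT dimensionally consistent.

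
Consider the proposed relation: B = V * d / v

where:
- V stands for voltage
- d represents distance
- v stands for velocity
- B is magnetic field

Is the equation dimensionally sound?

No

V (voltage) has dimensions [I^-1 L^2 M T^-3].
d (distance) has dimensions [L].
v (velocity) has dimensions [L T^-1].
B (magnetic field) has dimensions [I^-1 M T^-2].

Left side: [I^-1 M T^-2]
Right side: [I^-1 L^2 M T^-2]

The two sides have different dimensions, so the equation is NOT dimensionally consistent.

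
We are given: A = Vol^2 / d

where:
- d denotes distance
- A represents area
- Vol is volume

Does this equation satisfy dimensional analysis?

No

d (distance) has dimensions [L].
A (area) has dimensions [L^2].
Vol (volume) has dimensions [L^3].

Left side: [L^2]
Right side: [L^5]

The two sides have different dimensions, so the equation is NOT dimensionally consistent.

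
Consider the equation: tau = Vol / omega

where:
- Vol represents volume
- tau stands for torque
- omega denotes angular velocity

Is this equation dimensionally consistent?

No

Vol (volume) has dimensions [L^3].
tau (torque) has dimensions [L^2 M T^-2].
omega (angular velocity) has dimensions [T^-1].

Left side: [L^2 M T^-2]
Right side: [L^3 T]

The two sides have different dimensions, so the equation is NOT dimensionally consistent.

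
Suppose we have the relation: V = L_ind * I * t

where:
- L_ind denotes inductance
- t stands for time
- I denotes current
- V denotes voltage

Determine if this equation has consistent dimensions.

No

L_ind (inductance) has dimensions [I^-2 L^2 M T^-2].
t (time) has dimensions [T].
I (current) has dimensions [I].
V (voltage) has dimensions [I^-1 L^2 M T^-3].

Left side: [I^-1 L^2 M T^-3]
Right side: [I^-1 L^2 M T^-1]

The two sides have different dimensions, so the equation is NOT dimensionally consistent.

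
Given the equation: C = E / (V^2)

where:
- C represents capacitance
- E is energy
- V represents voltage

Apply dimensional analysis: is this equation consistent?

Yes

C (capacitance) has dimensions [I^2 L^-2 M^-1 T^4].
E (energy) has dimensions [L^2 M T^-2].
V (voltage) has dimensions [I^-1 L^2 M T^-3].

Left side: [I^2 L^-2 M^-1 T^4]
Right side: [I^2 L^-2 M^-1 T^4]

Both sides have the same dimensions, so the equation is dimensionally consistent.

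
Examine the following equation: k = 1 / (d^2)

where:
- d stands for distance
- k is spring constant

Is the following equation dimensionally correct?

No

d (distance) has dimensions [L].
k (spring constant) has dimensions [M T^-2].

Left side: [M T^-2]
Right side: [L^-2]

The two sides have different dimensions, so the equation is NOT dimensionally consistent.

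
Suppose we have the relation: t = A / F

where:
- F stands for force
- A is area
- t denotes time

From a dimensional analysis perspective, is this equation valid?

No

F (force) has dimensions [L M T^-2].
A (area) has dimensions [L^2].
t (time) has dimensions [T].

Left side: [T]
Right side: [L M^-1 T^2]

The two sides have different dimensions, so the equation is NOT dimensionally consistent.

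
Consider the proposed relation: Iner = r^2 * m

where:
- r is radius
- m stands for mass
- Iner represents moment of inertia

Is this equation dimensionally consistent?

Yes

r (radius) has dimensions [L].
m (mass) has dimensions [M].
Iner (moment of inertia) has dimensions [L^2 M].

Left side: [L^2 M]
Right side: [L^2 M]

Both sides have the same dimensions, so the equation is dimensionally consistent.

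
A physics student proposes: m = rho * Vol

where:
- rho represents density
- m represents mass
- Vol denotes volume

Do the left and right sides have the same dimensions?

Yes

rho (density) has dimensions [L^-3 M].
m (mass) has dimensions [M].
Vol (volume) has dimensions [L^3].

Left side: [M]
Right side: [M]

Both sides have the same dimensions, so the equation is dimensionally consistent.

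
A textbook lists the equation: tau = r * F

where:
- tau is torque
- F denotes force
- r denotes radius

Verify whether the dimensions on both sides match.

Yes

tau (torque) has dimensions [L^2 M T^-2].
F (force) has dimensions [L M T^-2].
r (radius) has dimensions [L].

Left side: [L^2 M T^-2]
Right side: [L^2 M T^-2]

Both sides have the same dimensions, so the equation is dimensionally consistent.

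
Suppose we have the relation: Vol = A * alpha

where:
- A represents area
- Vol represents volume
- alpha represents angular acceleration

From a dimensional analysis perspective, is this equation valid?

No

A (area) has dimensions [L^2].
Vol (volume) has dimensions [L^3].
alpha (angular acceleration) has dimensions [T^-2].

Left side: [L^3]
Right side: [L^2 T^-2]

The two sides have different dimensions, so the equation is NOT dimensionally consistent.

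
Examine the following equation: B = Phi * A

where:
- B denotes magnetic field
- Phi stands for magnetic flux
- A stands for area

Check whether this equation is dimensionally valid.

No

B (magnetic field) has dimensions [I^-1 M T^-2].
Phi (magnetic flux) has dimensions [I^-1 L^2 M T^-2].
A (area) has dimensions [L^2].

Left side: [I^-1 M T^-2]
Right side: [I^-1 L^4 M T^-2]

The two sides have different dimensions, so the equation is NOT dimensionally consistent.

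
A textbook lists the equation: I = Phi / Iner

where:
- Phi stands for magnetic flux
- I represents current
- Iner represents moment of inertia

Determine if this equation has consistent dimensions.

No

Phi (magnetic flux) has dimensions [I^-1 L^2 M T^-2].
I (current) has dimensions [I].
Iner (moment of inertia) has dimensions [L^2 M].

Left side: [I]
Right side: [I^-1 T^-2]

The two sides have different dimensions, so the equation is NOT dimensionally consistent.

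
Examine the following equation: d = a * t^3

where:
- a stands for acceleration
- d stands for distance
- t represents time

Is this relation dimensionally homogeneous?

No

a (acceleration) has dimensions [L T^-2].
d (distance) has dimensions [L].
t (time) has dimensions [T].

Left side: [L]
Right side: [L T]

The two sides have different dimensions, so the equation is NOT dimensionally consistent.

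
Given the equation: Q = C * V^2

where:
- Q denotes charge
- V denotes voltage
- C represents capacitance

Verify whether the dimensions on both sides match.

No

Q (charge) has dimensions [I T].
V (voltage) has dimensions [I^-1 L^2 M T^-3].
C (capacitance) has dimensions [I^2 L^-2 M^-1 T^4].

Left side: [I T]
Right side: [L^2 M T^-2]

The two sides have different dimensions, so the equation is NOT dimensionally consistent.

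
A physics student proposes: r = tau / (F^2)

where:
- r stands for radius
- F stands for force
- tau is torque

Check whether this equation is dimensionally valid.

No

r (radius) has dimensions [L].
F (force) has dimensions [L M T^-2].
tau (torque) has dimensions [L^2 M T^-2].

Left side: [L]
Right side: [M^-1 T^2]

The two sides have different dimensions, so the equation is NOT dimensionally consistent.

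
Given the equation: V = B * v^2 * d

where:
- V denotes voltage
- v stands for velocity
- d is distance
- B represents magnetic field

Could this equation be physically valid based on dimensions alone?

No

V (voltage) has dimensions [I^-1 L^2 M T^-3].
v (velocity) has dimensions [L T^-1].
d (distance) has dimensions [L].
B (magnetic field) has dimensions [I^-1 M T^-2].

Left side: [I^-1 L^2 M T^-3]
Right side: [I^-1 L^3 M T^-4]

The two sides have different dimensions, so the equation is NOT dimensionally consistent.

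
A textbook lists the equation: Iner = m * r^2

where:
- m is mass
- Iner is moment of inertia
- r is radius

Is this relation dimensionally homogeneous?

Yes

m (mass) has dimensions [M].
Iner (moment of inertia) has dimensions [L^2 M].
r (radius) has dimensions [L].

Left side: [L^2 M]
Right side: [L^2 M]

Both sides have the same dimensions, so the equation is dimensionally consistent.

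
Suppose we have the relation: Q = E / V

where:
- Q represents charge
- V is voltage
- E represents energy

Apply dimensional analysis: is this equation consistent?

Yes

Q (charge) has dimensions [I T].
V (voltage) has dimensions [I^-1 L^2 M T^-3].
E (energy) has dimensions [L^2 M T^-2].

Left side: [I T]
Right side: [I T]

Both sides have the same dimensions, so the equation is dimensionally consistent.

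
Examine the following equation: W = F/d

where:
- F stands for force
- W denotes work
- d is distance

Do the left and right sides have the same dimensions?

No

F (force) has dimensions [L M T^-2].
W (work) has dimensions [L^2 M T^-2].
d (distance) has dimensions [L].

Left side: [L^2 M T^-2]
Right side: [M T^-2]

The two sides have different dimensions, so the equation is NOT dimensionally consistent.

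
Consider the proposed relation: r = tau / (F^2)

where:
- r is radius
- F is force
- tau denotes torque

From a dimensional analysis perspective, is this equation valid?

No

r (radius) has dimensions [L].
F (force) has dimensions [L M T^-2].
tau (torque) has dimensions [L^2 M T^-2].

Left side: [L]
Right side: [M^-1 T^2]

The two sides have different dimensions, so the equation is NOT dimensionally consistent.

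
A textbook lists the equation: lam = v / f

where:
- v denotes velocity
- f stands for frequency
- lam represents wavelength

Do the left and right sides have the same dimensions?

Yes

v (velocity) has dimensions [L T^-1].
f (frequency) has dimensions [T^-1].
lam (wavelength) has dimensions [L].

Left side: [L]
Right side: [L]

Both sides have the same dimensions, so the equation is dimensionally consistent.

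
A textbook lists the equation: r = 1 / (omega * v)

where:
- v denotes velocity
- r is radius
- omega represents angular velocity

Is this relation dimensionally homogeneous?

No

v (velocity) has dimensions [L T^-1].
r (radius) has dimensions [L].
omega (angular velocity) has dimensions [T^-1].

Left side: [L]
Right side: [L^-1 T^2]

The two sides have different dimensions, so the equation is NOT dimensionally consistent.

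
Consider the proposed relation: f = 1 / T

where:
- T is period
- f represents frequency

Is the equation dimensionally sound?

Yes

T (period) has dimensions [T].
f (frequency) has dimensions [T^-1].

Left side: [T^-1]
Right side: [T^-1]

Both sides have the same dimensions, so the equation is dimensionally consistent.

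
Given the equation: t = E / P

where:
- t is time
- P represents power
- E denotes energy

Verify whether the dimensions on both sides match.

Yes

t (time) has dimensions [T].
P (power) has dimensions [L^2 M T^-3].
E (energy) has dimensions [L^2 M T^-2].

Left side: [T]
Right side: [T]

Both sides have the same dimensions, so the equation is dimensionally consistent.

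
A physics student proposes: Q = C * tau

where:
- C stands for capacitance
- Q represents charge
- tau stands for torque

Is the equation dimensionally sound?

No

C (capacitance) has dimensions [I^2 L^-2 M^-1 T^4].
Q (charge) has dimensions [I T].
tau (torque) has dimensions [L^2 M T^-2].

Left side: [I T]
Right side: [I^2 T^2]

The two sides have different dimensions, so the equation is NOT dimensionally consistent.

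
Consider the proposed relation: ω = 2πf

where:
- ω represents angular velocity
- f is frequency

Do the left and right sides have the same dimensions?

Yes

ω (angular velocity) has dimensions [T^-1].
f (frequency) has dimensions [T^-1].

Left side: [T^-1]
Right side: [T^-1]

Both sides have the same dimensions, so the equation is dimensionally consistent.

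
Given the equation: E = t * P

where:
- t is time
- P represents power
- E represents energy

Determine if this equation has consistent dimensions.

Yes

t (time) has dimensions [T].
P (power) has dimensions [L^2 M T^-3].
E (energy) has dimensions [L^2 M T^-2].

Left side: [L^2 M T^-2]
Right side: [L^2 M T^-2]

Both sides have the same dimensions, so the equation is dimensionally consistent.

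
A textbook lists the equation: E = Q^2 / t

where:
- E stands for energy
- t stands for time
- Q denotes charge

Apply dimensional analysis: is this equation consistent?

No

E (energy) has dimensions [L^2 M T^-2].
t (time) has dimensions [T].
Q (charge) has dimensions [I T].

Left side: [L^2 M T^-2]
Right side: [I^2 T]

The two sides have different dimensions, so the equation is NOT dimensionally consistent.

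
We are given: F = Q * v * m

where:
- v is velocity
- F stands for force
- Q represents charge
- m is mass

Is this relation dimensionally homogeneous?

No

v (velocity) has dimensions [L T^-1].
F (force) has dimensions [L M T^-2].
Q (charge) has dimensions [I T].
m (mass) has dimensions [M].

Left side: [L M T^-2]
Right side: [I L M]

The two sides have different dimensions, so the equation is NOT dimensionally consistent.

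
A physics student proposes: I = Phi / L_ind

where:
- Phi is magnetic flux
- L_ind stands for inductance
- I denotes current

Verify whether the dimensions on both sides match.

Yes

Phi (magnetic flux) has dimensions [I^-1 L^2 M T^-2].
L_ind (inductance) has dimensions [I^-2 L^2 M T^-2].
I (current) has dimensions [I].

Left side: [I]
Right side: [I]

Both sides have the same dimensions, so the equation is dimensionally consistent.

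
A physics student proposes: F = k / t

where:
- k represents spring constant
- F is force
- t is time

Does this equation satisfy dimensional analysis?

No

k (spring constant) has dimensions [M T^-2].
F (force) has dimensions [L M T^-2].
t (time) has dimensions [T].

Left side: [L M T^-2]
Right side: [M T^-3]

The two sides have different dimensions, so the equation is NOT dimensionally consistent.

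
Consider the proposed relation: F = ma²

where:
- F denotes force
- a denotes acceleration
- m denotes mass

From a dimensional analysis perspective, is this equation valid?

No

F (force) has dimensions [L M T^-2].
a (acceleration) has dimensions [L T^-2].
m (mass) has dimensions [M].

Left side: [L M T^-2]
Right side: [L^2 M T^-4]

The two sides have different dimensions, so the equation is NOT dimensionally consistent.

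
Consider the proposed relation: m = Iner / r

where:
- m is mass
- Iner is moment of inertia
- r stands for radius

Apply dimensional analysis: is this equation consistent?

No

m (mass) has dimensions [M].
Iner (moment of inertia) has dimensions [L^2 M].
r (radius) has dimensions [L].

Left side: [M]
Right side: [L M]

The two sides have different dimensions, so the equation is NOT dimensionally consistent.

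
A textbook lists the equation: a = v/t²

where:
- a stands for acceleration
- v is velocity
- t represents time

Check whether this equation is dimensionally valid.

No

a (acceleration) has dimensions [L T^-2].
v (velocity) has dimensions [L T^-1].
t (time) has dimensions [T].

Left side: [L T^-2]
Right side: [L T^-3]

The two sides have different dimensions, so the equation is NOT dimensionally consistent.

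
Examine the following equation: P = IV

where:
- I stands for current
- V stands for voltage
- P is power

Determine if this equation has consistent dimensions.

Yes

I (current) has dimensions [I].
V (voltage) has dimensions [I^-1 L^2 M T^-3].
P (power) has dimensions [L^2 M T^-3].

Left side: [L^2 M T^-3]
Right side: [L^2 M T^-3]

Both sides have the same dimensions, so the equation is dimensionally consistent.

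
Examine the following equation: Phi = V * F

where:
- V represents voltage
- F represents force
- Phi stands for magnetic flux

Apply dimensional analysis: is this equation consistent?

No

V (voltage) has dimensions [I^-1 L^2 M T^-3].
F (force) has dimensions [L M T^-2].
Phi (magnetic flux) has dimensions [I^-1 L^2 M T^-2].

Left side: [I^-1 L^2 M T^-2]
Right side: [I^-1 L^3 M^2 T^-5]

The two sides have different dimensions, so the equation is NOT dimensionally consistent.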